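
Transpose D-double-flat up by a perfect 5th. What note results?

Abb

A fifth above D lands on the letter A.
A perfect fifth spans 7 semitones, so Dbb moves to pitch class 7. On the letter A that is Abb.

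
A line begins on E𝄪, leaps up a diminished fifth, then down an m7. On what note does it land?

A diminished fifth up from E## is B# (letter B, 6 semitones up).
A minor seventh down from B# is C## (letter C, 10 semitones down).

C##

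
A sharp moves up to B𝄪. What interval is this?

augmented second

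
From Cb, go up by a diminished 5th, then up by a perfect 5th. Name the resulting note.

A diminished fifth up from Cb is Gbb (letter G, 6 semitones up).
A perfect fifth up from Gbb is Dbb (letter D, 7 semitones up).

Dbb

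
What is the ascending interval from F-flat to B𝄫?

Counting letters F–G–A–B gives a fourth.
Fb→Bbb = 5 semitones, exactly the perfect fourth.

perfect fourth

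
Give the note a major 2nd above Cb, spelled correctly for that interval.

A second above C lands on the letter D.
A major second spans 2 semitones, so Cb moves to pitch class 1. On the letter D that is Db.

Db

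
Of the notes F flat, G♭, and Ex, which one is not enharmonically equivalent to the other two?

Fb

In 12-tone equal temperament, enharmonic equivalents share a pitch class. Fb is pitch class 4; Gb is pitch class 6; E## is pitch class 6.
Gb and E## share pitch class 6, while Fb is pitch class 4.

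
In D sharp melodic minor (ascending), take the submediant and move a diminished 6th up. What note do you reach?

G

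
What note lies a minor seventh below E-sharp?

E down a major seventh is F, so the target letter is F.
From E#, a minor seventh is 10 semitones down: F##.

F##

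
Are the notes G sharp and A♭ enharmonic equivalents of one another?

G# is pitch class 8; Ab is pitch class 8.
All spellings map to pitch class 8, so they are enharmonically equivalent.

Yes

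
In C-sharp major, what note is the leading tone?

B#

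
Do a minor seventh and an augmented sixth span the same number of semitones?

A minor seventh spans 10 semitones; an augmented sixth spans 10.
They are enharmonically equivalent.

Yes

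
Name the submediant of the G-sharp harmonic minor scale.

E

The G# harmonic minor scale runs G# A# B C# D# E F##.
Degree 6 is E.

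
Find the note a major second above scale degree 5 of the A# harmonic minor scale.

F##

Scale degree 5 of A# harmonic minor is E#.
A major second (2 semitones) above E# lands on the letter F, giving F##.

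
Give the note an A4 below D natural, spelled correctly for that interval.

Ab

D down a perfect fourth is A, so the target letter is A.
From D, an augmented fourth is 6 semitones down: Ab.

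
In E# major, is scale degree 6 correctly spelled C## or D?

Each scale degree takes a distinct letter name. Degree 6 of a scale on E must use the letter C.
C## and D are enharmonically the same pitch, but only C## uses the letter C, so it is the correct spelling here.

C##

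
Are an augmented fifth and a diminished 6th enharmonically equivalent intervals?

An augmented fifth spans 8 semitones; a diminished sixth spans 7.
The spans differ, so they are not enharmonic equivalents.

No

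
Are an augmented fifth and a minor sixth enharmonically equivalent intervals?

Yes

An augmented fifth spans 8 semitones; a minor sixth spans 8.
They are enharmonically equivalent.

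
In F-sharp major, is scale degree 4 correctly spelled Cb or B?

B

Each scale degree takes a distinct letter name. Degree 4 of a scale on F must use the letter B.
B and Cb are enharmonically the same pitch, but only B uses the letter B, so it is the correct spelling here.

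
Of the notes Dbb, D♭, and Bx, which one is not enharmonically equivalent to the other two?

In 12-tone equal temperament, enharmonic equivalents share a pitch class. Dbb is pitch class 0; Db is pitch class 1; B## is pitch class 1.
Db and B## share pitch class 1, while Dbb is pitch class 0.

Dbb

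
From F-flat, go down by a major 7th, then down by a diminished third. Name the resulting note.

A major seventh down from Fb is Gbb (letter G, 11 semitones down).
A diminished third down from Gbb is Eb (letter E, 2 semitones down).

Eb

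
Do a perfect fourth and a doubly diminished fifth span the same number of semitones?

Yes

A perfect fourth spans 5 semitones; a doubly diminished fifth spans 5.
They are enharmonically equivalent.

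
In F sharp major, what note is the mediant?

Degree 3 takes the letter 2 steps above F, which is A.
In major, degree 3 sits 4 semitones above the tonic. F# + 4 semitones is pitch class 10, spelled on A as A#.

A#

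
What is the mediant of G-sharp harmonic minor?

The G# harmonic minor scale runs G# A# B C# D# E F##.
Degree 3 is B.

B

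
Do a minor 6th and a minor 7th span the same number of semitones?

No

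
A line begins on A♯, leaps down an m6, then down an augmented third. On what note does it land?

A minor sixth down from A# is C## (letter C, 8 semitones down).
An augmented third down from C## is A (letter A, 5 semitones down).

A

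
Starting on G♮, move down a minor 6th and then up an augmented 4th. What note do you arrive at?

E#

A minor sixth down from G is B (letter B, 8 semitones down).
An augmented fourth up from B is E# (letter E, 6 semitones up).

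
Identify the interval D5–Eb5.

minor second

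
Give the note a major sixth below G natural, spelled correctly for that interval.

Bb

A sixth below G lands on the letter B.
A major sixth spans 9 semitones, so G moves to pitch class 10. On the letter B that is Bb.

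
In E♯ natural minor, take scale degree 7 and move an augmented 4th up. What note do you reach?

Scale degree 7 of E# natural minor is D#.
An augmented fourth (6 semitones) above D# lands on the letter G, giving G##.

G##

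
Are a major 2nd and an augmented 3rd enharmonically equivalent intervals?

A major second spans 2 semitones; an augmented third spans 5.
The spans differ, so they are not enharmonic equivalents.

No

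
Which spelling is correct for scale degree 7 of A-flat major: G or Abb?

Each scale degree takes a distinct letter name. Degree 7 of a scale on A must use the letter G.
G and Abb are enharmonically the same pitch, but only G uses the letter G, so it is the correct spelling here.

G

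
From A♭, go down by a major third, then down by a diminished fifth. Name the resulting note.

A major third down from Ab is Fb (letter F, 4 semitones down).
A diminished fifth down from Fb is Bb (letter B, 6 semitones down).

Bb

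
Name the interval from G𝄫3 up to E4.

doubly augmented sixth

The letter names run G→E, a span of 5 letter steps, so the interval is some kind of sixth.
Gbb to E is 11 semitones. A major sixth is 9, so 11 makes it doubly augmented.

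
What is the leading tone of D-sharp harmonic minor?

The D# harmonic minor scale runs D# E# F# G# A# B C##.
Degree 7 is C##.

C##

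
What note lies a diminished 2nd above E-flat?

Fbb

E up a major second is F#, so the target letter is F.
From Eb, a diminished second is 0 semitones up: Fbb.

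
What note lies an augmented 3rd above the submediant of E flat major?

The submediant of Eb major is C.
An augmented third (5 semitones) above C lands on the letter E, giving E#.

E#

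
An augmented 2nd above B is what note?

C##

B up a major second is C#, so the target letter is C.
From B, an augmented second is 3 semitones up: C##.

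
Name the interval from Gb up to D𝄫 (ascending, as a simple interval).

diminished fifth

Counting letters G–A–B–C–D gives a fifth.
Gb→Dbb = 6 semitones, 1 narrower than the perfect fifth (7), so diminished.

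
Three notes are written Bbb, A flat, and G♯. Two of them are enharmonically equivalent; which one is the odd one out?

Bbb

In 12-tone equal temperament, enharmonic equivalents share a pitch class. Bbb is pitch class 9; Ab is pitch class 8; G# is pitch class 8.
Ab and G# share pitch class 8, while Bbb is pitch class 9.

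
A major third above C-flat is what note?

A third above C lands on the letter E.
A major third spans 4 semitones, so Cb moves to pitch class 3. On the letter E that is Eb.

Eb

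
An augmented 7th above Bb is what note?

A#

B up a major seventh is A#, so the target letter is A.
From Bb, an augmented seventh is 12 semitones up: A#.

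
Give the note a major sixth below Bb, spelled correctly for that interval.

B down a major sixth is D, so the target letter is D.
From Bb, a major sixth is 9 semitones down: Db.

Db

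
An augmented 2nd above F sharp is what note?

A second above F lands on the letter G.
An augmented second spans 3 semitones, so F# moves to pitch class 9. On the letter G that is G##.

G##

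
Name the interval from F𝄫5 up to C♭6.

Counting letters F–G–A–B–C gives a fifth.
Fbb→Cb = 8 semitones, 1 wider than the perfect fifth (7), so augmented.

augmented fifth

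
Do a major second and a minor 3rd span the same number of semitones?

No

A major second spans 2 semitones; a minor third spans 3.
The spans differ, so they are not enharmonic equivalents.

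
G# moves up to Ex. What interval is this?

Counting letters G–A–B–C–D–E gives a sixth.
G#→E## = 10 semitones, 1 wider than the major sixth (9), so augmented.

augmented sixth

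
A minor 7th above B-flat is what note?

B up a major seventh is A#, so the target letter is A.
From Bb, a minor seventh is 10 semitones up: Ab.

Ab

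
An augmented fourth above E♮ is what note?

A#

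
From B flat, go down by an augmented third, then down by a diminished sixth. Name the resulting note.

An augmented third down from Bb is Gbb (letter G, 5 semitones down).
A diminished sixth down from Gbb is Bb (letter B, 7 semitones down).

Bb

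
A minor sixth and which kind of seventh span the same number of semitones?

doubly diminished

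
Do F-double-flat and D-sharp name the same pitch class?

Fbb is pitch class 3; D# is pitch class 3.
All spellings map to pitch class 3, so they are enharmonically equivalent.

Yes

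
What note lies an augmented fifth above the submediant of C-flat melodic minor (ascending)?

E

The submediant of Cb melodic minor (ascending) is Ab.
An augmented fifth (8 semitones) above Ab lands on the letter E, giving E.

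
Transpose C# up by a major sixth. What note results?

A#

C up a major sixth is A, so the target letter is A.
From C#, a major sixth is 9 semitones up: A#.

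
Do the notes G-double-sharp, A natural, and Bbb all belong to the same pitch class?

Yes

G## is pitch class 9; A is pitch class 9; Bbb is pitch class 9.
All spellings map to pitch class 9, so they are enharmonically equivalent.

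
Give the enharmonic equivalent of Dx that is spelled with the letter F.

Fb

Plain F sits 1 semitone above D##, so on the letter F the same pitch needs a flat: Fb.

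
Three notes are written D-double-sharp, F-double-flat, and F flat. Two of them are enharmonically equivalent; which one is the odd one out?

In 12-tone equal temperament, enharmonic equivalents share a pitch class. D## is pitch class 4; Fbb is pitch class 3; Fb is pitch class 4.
D## and Fb share pitch class 4, while Fbb is pitch class 3.

Fbb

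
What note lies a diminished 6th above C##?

A

A sixth above C lands on the letter A.
A diminished sixth spans 7 semitones, so C## moves to pitch class 9. On the letter A that is A.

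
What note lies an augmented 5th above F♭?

A fifth above F lands on the letter C.
An augmented fifth spans 8 semitones, so Fb moves to pitch class 0. On the letter C that is C.

C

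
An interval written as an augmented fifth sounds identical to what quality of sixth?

An augmented fifth spans 8 semitones.
A sixth spanning 8 semitones is minor (the major sixth is 9).

minor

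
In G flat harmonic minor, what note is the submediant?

Ebb

Degree 6 takes the letter 5 steps above G, which is E.
In harmonic minor, degree 6 sits 8 semitones above the tonic. Gb + 8 semitones is pitch class 2, spelled on E as Ebb.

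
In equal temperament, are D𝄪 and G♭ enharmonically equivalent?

No

Two spellings are enharmonically equivalent only if they share a pitch class.
Here D## → 4, Gb → 6; 4 ≠ 6, so they are not.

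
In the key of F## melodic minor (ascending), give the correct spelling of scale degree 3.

A#

The F## melodic minor (ascending) scale runs F## G## A# B# C## D## E##.
Degree 3 is A#.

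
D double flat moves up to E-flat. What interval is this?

Counting letters D–E gives a second.
Dbb→Eb = 3 semitones, 1 wider than the major second (2), so augmented.

augmented second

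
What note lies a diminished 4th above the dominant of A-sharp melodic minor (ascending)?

The dominant of A# melodic minor (ascending) is E#.
A diminished fourth (4 semitones) above E# lands on the letter A, giving A.

A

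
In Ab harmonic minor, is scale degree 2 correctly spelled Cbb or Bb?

Bb

Each scale degree takes a distinct letter name. Degree 2 of a scale on A must use the letter B.
Bb and Cbb are enharmonically the same pitch, but only Bb uses the letter B, so it is the correct spelling here.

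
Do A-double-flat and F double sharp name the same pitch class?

Yes

Abb = pitch class 7 and F## = pitch class 7 — the same pitch class, so they are enharmonic equivalents.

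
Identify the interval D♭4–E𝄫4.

minor second

The letter names run D→E, a span of 1 letter step, so the interval is some kind of second.
Db to Ebb is 1 semitone. A major second is 2, so 1 makes it minor.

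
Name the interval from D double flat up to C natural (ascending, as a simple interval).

augmented seventh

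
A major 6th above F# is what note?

D#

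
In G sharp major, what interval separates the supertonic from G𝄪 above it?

The supertonic of G# major is A#.
A# up to G##: letters A→G make it a seventh; 11 semitones makes it major.

major seventh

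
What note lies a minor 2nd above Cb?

Dbb

A second above C lands on the letter D.
A minor second spans 1 semitone, so Cb moves to pitch class 0. On the letter D that is Dbb.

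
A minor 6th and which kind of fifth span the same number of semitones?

A minor sixth spans 8 semitones.
A fifth spanning 8 semitones is augmented (the perfect fifth is 7).

augmented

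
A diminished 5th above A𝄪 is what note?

E#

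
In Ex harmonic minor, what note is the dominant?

B##

Degree 5 takes the letter 4 steps above E, which is B.
In harmonic minor, degree 5 sits 7 semitones above the tonic. E## + 7 semitones is pitch class 1, spelled on B as B##.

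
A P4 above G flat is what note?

A fourth above G lands on the letter C.
A perfect fourth spans 5 semitones, so Gb moves to pitch class 11. On the letter C that is Cb.

Cb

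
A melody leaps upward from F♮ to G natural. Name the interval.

major second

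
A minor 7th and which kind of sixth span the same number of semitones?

A minor seventh spans 10 semitones.
A sixth spanning 10 semitones is augmented (the major sixth is 9).

augmented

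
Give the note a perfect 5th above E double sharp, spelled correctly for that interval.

B##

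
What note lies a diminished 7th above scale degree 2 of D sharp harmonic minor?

D

Scale degree 2 of D# harmonic minor is E#.
A diminished seventh (9 semitones) above E# lands on the letter D, giving D.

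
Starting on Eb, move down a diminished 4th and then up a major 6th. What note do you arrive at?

G#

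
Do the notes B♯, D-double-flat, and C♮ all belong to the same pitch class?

B# is pitch class 0; Dbb is pitch class 0; C is pitch class 0.
All spellings map to pitch class 0, so they are enharmonically equivalent.

Yes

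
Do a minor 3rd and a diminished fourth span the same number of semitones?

A minor third spans 3 semitones; a diminished fourth spans 4.
The spans differ, so they are not enharmonic equivalents.

No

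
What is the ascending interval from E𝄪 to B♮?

Counting letters E–F–G–A–B gives a fifth.
E##→B = 5 semitones, 2 narrower than the perfect fifth (7), so doubly diminished.

doubly diminished fifth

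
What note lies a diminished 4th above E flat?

Abb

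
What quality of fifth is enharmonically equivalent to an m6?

A minor sixth spans 8 semitones.
A fifth spanning 8 semitones is augmented (the perfect fifth is 7).

augmented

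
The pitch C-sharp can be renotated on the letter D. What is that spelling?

C# is pitch class 1. The letter D alone is pitch class 2.
To reach pitch class 1 from D requires an offset of -1 semitone, i.e. flat: Db.

Db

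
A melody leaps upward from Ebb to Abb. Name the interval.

perfect fourth

Counting letters E–F–G–A gives a fourth.
Ebb→Abb = 5 semitones, exactly the perfect fourth.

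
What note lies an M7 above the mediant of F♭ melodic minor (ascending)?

The mediant of Fb melodic minor (ascending) is Abb.
A major seventh (11 semitones) above Abb lands on the letter G, giving Gb.

Gb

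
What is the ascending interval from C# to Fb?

Counting letters C–D–E–F gives a fourth.
C#→Fb = 3 semitones, 2 narrower than the perfect fourth (5), so doubly diminished.

doubly diminished fourth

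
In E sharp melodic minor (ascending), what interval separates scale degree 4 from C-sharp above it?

Scale degree 4 of E# melodic minor (ascending) is A#.
A# up to C#: letters A→C make it a third; 3 semitones makes it minor.

minor third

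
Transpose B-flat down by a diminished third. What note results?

B down a major third is G, so the target letter is G.
From Bb, a diminished third is 2 semitones down: G#.

G#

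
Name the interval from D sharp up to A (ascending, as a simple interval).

diminished fifth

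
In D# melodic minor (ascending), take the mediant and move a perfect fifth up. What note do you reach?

C#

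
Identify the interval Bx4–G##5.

minor sixth

Counting letters B–C–D–E–F–G gives a sixth.
B##→G## = 8 semitones, 1 narrower than the major sixth (9), so minor.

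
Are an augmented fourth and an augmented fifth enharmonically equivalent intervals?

An augmented fourth spans 6 semitones; an augmented fifth spans 8.
The spans differ, so they are not enharmonic equivalents.

No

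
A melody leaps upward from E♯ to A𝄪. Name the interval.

Counting letters E–F–G–A gives a fourth.
E#→A## = 6 semitones, 1 wider than the perfect fourth (5), so augmented.

augmented fourth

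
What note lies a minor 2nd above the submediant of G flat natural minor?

The submediant of Gb natural minor is Ebb.
A minor second (1 semitone) above Ebb lands on the letter F, giving Fbb.

Fbb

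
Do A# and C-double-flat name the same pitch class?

A# is pitch class 10; Cbb is pitch class 10.
All spellings map to pitch class 10, so they are enharmonically equivalent.

Yes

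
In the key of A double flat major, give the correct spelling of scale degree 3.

Cb

Degree 3 takes the letter 2 steps above A, which is C.
In major, degree 3 sits 4 semitones above the tonic. Abb + 4 semitones is pitch class 11, spelled on C as Cb.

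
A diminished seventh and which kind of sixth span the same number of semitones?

major

A diminished seventh spans 9 semitones.
A sixth spanning 9 semitones is major (the major sixth is 9).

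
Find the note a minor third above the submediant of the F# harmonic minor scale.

The submediant of F# harmonic minor is D.
A minor third (3 semitones) above D lands on the letter F, giving F.

F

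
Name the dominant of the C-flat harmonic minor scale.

Gb

The Cb harmonic minor scale runs Cb Db Ebb Fb Gb Abb Bb.
Degree 5 is Gb.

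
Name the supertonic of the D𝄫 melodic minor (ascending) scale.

Degree 2 takes the letter 1 step above D, which is E.
In melodic minor (ascending), degree 2 sits 2 semitones above the tonic. Dbb + 2 semitones is pitch class 2, spelled on E as Ebb.

Ebb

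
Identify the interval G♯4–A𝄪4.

Counting letters G–A gives a second.
G#→A## = 3 semitones, 1 wider than the major second (2), so augmented.

augmented second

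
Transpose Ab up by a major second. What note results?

A up a major second is B, so the target letter is B.
From Ab, a major second is 2 semitones up: Bb.

Bb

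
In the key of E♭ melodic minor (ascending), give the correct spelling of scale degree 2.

F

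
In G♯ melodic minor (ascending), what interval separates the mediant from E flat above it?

diminished fourth

The mediant of G# melodic minor (ascending) is B.
B up to Eb: letters B→E make it a fourth; 4 semitones makes it diminished.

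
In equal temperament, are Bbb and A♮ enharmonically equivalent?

Bbb is pitch class 9; A is pitch class 9.
All spellings map to pitch class 9, so they are enharmonically equivalent.

Yes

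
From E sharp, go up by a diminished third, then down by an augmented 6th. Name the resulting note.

Bbb

A diminished third up from E# is G (letter G, 2 semitones up).
An augmented sixth down from G is Bbb (letter B, 10 semitones down).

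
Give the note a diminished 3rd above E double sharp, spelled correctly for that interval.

A third above E lands on the letter G.
A diminished third spans 2 semitones, so E## moves to pitch class 8. On the letter G that is G#.

G#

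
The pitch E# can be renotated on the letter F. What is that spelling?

Plain F sits at the same pitch as E#, so on the letter F the same pitch needs a natural: F.

F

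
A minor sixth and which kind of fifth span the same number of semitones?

augmented

A minor sixth spans 8 semitones.
A fifth spanning 8 semitones is augmented (the perfect fifth is 7).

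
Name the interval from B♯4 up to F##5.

The letter names run B→F, a span of 4 letter steps, so the interval is some kind of fifth.
B# to F## is 7 semitones. A perfect fifth is 7, so 7 makes it perfect.

perfect fifth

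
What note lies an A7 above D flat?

C#

D up a major seventh is C#, so the target letter is C.
From Db, an augmented seventh is 12 semitones up: C#.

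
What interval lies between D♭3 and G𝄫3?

diminished fourth

The letter names run D→G, a span of 3 letter steps, so the interval is some kind of fourth.
Db to Gbb is 4 semitones. A perfect fourth is 5, so 4 makes it diminished.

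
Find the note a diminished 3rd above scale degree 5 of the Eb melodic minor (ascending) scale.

Dbb

Scale degree 5 of Eb melodic minor (ascending) is Bb.
A diminished third (2 semitones) above Bb lands on the letter D, giving Dbb.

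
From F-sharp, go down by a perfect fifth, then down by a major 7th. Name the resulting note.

A perfect fifth down from F# is B (letter B, 7 semitones down).
A major seventh down from B is C (letter C, 11 semitones down).

C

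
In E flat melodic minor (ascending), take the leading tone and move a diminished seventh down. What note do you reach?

E#

The leading tone of Eb melodic minor (ascending) is D.
A diminished seventh (9 semitones) below D lands on the letter E, giving E#.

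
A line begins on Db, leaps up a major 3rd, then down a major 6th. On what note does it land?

Ab

A major third up from Db is F (letter F, 4 semitones up).
A major sixth down from F is Ab (letter A, 9 semitones down).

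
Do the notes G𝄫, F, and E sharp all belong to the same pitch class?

Yes

Gbb = pitch class 5 and F = pitch class 5 and E# = pitch class 5 — the same pitch class, so they are enharmonic equivalents.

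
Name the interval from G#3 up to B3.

Counting letters G–A–B gives a third.
G#→B = 3 semitones, 1 narrower than the major third (4), so minor.

minor third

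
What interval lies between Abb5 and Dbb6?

Counting letters A–B–C–D gives a fourth.
Abb→Dbb = 5 semitones, exactly the perfect fourth.

perfect fourth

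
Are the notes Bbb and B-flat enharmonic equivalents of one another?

Two spellings are enharmonically equivalent only if they share a pitch class.
Here Bbb → 9, Bb → 10; 9 ≠ 10, so they are not.

No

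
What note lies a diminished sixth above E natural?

Cb

A sixth above E lands on the letter C.
A diminished sixth spans 7 semitones, so E moves to pitch class 11. On the letter C that is Cb.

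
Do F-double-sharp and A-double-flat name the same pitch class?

Yes

F## = pitch class 7 and Abb = pitch class 7 — the same pitch class, so they are enharmonic equivalents.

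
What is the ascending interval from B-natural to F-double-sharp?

augmented fifth

The letter names run B→F, a span of 4 letter steps, so the interval is some kind of fifth.
B to F## is 8 semitones. A perfect fifth is 7, so 8 makes it augmented.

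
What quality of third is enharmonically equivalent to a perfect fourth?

augmented

A perfect fourth spans 5 semitones.
A third spanning 5 semitones is augmented (the major third is 4).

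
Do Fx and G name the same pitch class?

Yes

F## is pitch class 7; G is pitch class 7.
All spellings map to pitch class 7, so they are enharmonically equivalent.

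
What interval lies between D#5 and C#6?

minor seventh

Counting letters D–E–F–G–A–B–C gives a seventh.
D#→C# = 10 semitones, 1 narrower than the major seventh (11), so minor.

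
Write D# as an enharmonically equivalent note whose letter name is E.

Plain E sits 1 semitone above D#, so on the letter E the same pitch needs a flat: Eb.

Eb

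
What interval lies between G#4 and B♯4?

major third

Counting letters G–A–B gives a third.
G#→B# = 4 semitones, exactly the major third.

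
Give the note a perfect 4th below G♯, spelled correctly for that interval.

A fourth below G lands on the letter D.
A perfect fourth spans 5 semitones, so G# moves to pitch class 3. On the letter D that is D#.

D#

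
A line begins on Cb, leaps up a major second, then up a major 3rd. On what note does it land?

F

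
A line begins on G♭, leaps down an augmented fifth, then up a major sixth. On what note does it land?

Abb

An augmented fifth down from Gb is Cbb (letter C, 8 semitones down).
A major sixth up from Cbb is Abb (letter A, 9 semitones up).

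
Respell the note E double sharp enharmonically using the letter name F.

E## is pitch class 6. The letter F alone is pitch class 5.
To reach pitch class 6 from F requires an offset of +1 semitone, i.e. sharp: F#.

F#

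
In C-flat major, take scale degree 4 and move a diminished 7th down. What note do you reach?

G

Scale degree 4 of Cb major is Fb.
A diminished seventh (9 semitones) below Fb lands on the letter G, giving G.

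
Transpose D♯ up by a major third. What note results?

A third above D lands on the letter F.
A major third spans 4 semitones, so D# moves to pitch class 7. On the letter F that is F##.

F##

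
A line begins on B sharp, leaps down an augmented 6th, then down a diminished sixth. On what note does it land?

F##

An augmented sixth down from B# is D (letter D, 10 semitones down).
A diminished sixth down from D is F## (letter F, 7 semitones down).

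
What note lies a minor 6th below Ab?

C

A down a major sixth is C, so the target letter is C.
From Ab, a minor sixth is 8 semitones down: C.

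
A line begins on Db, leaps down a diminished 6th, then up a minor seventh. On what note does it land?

E

A diminished sixth down from Db is F# (letter F, 7 semitones down).
A minor seventh up from F# is E (letter E, 10 semitones up).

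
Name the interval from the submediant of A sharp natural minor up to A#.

The submediant of A# natural minor is F#.
F# up to A#: letters F→A make it a third; 4 semitones makes it major.

major third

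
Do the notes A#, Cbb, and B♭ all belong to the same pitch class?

A# = pitch class 10 and Cbb = pitch class 10 and Bb = pitch class 10 — the same pitch class, so they are enharmonic equivalents.

Yes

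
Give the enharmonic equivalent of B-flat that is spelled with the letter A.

A#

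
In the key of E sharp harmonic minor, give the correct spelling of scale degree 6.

The E# harmonic minor scale runs E# F## G# A# B# C# D##.
Degree 6 is C#.

C#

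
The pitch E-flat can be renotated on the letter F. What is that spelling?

Fbb

Plain F sits 2 semitones above Eb, so on the letter F the same pitch needs a double flat: Fbb.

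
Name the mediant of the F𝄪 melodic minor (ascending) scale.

The F## melodic minor (ascending) scale runs F## G## A# B# C## D## E##.
Degree 3 is A#.

A#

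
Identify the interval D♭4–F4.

major third

Counting letters D–E–F gives a third.
Db→F = 4 semitones, exactly the major third.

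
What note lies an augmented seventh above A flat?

G#

A seventh above A lands on the letter G.
An augmented seventh spans 12 semitones, so Ab moves to pitch class 8. On the letter G that is G#.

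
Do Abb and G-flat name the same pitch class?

No

Two spellings are enharmonically equivalent only if they share a pitch class.
Here Abb → 7, Gb → 6; 6 ≠ 7, so they are not.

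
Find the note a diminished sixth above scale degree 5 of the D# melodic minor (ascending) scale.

F

Scale degree 5 of D# melodic minor (ascending) is A#.
A diminished sixth (7 semitones) above A# lands on the letter F, giving F.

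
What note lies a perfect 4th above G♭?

A fourth above G lands on the letter C.
A perfect fourth spans 5 semitones, so Gb moves to pitch class 11. On the letter C that is Cb.

Cb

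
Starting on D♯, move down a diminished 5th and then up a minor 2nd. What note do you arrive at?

A#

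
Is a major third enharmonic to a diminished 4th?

Yes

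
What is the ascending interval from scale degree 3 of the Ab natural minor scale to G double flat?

diminished fifth

Scale degree 3 of Ab natural minor is Cb.
Cb up to Gbb: letters C→G make it a fifth; 6 semitones makes it diminished.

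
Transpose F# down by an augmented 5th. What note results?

A fifth below F lands on the letter B.
An augmented fifth spans 8 semitones, so F# moves to pitch class 10. On the letter B that is Bb.

Bb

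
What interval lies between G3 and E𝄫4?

diminished sixth

The letter names run G→E, a span of 5 letter steps, so the interval is some kind of sixth.
G to Ebb is 7 semitones. A major sixth is 9, so 7 makes it diminished.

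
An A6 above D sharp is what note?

B##

D up a major sixth is B, so the target letter is B.
From D#, an augmented sixth is 10 semitones up: B##.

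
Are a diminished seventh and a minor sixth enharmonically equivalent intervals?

No

A diminished seventh spans 9 semitones; a minor sixth spans 8.
The spans differ, so they are not enharmonic equivalents.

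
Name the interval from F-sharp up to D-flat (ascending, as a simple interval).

diminished sixth

Counting letters F–G–A–B–C–D gives a sixth.
F#→Db = 7 semitones, 2 narrower than the major sixth (9), so diminished.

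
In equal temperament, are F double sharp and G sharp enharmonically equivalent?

No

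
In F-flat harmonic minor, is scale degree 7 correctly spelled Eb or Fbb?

Eb

Each scale degree takes a distinct letter name. Degree 7 of a scale on F must use the letter E.
Eb and Fbb are enharmonically the same pitch, but only Eb uses the letter E, so it is the correct spelling here.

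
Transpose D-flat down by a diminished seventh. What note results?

E

D down a major seventh is Eb, so the target letter is E.
From Db, a diminished seventh is 9 semitones down: E.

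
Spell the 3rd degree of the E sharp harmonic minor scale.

Degree 3 takes the letter 2 steps above E, which is G.
In harmonic minor, degree 3 sits 3 semitones above the tonic. E# + 3 semitones is pitch class 8, spelled on G as G#.

G#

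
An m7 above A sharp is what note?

G#

A up a major seventh is G#, so the target letter is G.
From A#, a minor seventh is 10 semitones up: G#.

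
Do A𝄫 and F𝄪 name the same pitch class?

Yes

Abb is pitch class 7; F## is pitch class 7.
All spellings map to pitch class 7, so they are enharmonically equivalent.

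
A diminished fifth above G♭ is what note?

Dbb

G up a perfect fifth is D, so the target letter is D.
From Gb, a diminished fifth is 6 semitones up: Dbb.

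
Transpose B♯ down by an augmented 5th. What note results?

E

B down a perfect fifth is E, so the target letter is E.
From B#, an augmented fifth is 8 semitones down: E.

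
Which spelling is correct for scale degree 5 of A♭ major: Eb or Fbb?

Each scale degree takes a distinct letter name. Degree 5 of a scale on A must use the letter E.
Eb and Fbb are enharmonically the same pitch, but only Eb uses the letter E, so it is the correct spelling here.

Eb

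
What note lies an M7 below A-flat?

A seventh below A lands on the letter B.
A major seventh spans 11 semitones, so Ab moves to pitch class 9. On the letter B that is Bbb.

Bbb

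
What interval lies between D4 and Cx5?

augmented seventh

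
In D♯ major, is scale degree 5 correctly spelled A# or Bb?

A#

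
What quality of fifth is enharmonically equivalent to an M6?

A major sixth spans 9 semitones.
A fifth spanning 9 semitones is doubly augmented (the perfect fifth is 7).

doubly augmented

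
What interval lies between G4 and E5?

major sixth

Counting letters G–A–B–C–D–E gives a sixth.
G→E = 9 semitones, exactly the major sixth.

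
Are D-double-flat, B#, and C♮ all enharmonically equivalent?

Dbb = pitch class 0 and B# = pitch class 0 and C = pitch class 0 — the same pitch class, so they are enharmonic equivalents.

Yes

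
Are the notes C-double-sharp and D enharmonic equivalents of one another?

Yes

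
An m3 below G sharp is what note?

E#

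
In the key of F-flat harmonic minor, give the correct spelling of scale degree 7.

Eb

The Fb harmonic minor scale runs Fb Gb Abb Bbb Cb Dbb Eb.
Degree 7 is Eb.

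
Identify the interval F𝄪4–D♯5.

minor sixth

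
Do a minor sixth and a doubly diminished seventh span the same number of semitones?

Yes

A minor sixth spans 8 semitones; a doubly diminished seventh spans 8.
They are enharmonically equivalent.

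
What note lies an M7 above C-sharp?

C up a major seventh is B, so the target letter is B.
From C#, a major seventh is 11 semitones up: B#.

B#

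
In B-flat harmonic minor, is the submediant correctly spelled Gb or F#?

Gb

Each scale degree takes a distinct letter name. Degree 6 of a scale on B must use the letter G.
Gb and F# are enharmonically the same pitch, but only Gb uses the letter G, so it is the correct spelling here.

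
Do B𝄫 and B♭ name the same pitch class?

No

Bbb is pitch class 9; Bb is pitch class 10.
The pitch classes differ (9 vs. 10), so they are not enharmonic equivalents.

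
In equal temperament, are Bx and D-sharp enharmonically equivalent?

B## is pitch class 1; D# is pitch class 3.
The pitch classes differ (1 vs. 3), so they are not enharmonic equivalents.

No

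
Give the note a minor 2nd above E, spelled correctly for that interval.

A second above E lands on the letter F.
A minor second spans 1 semitone, so E moves to pitch class 5. On the letter F that is F.

F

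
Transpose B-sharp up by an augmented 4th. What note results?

E##

A fourth above B lands on the letter E.
An augmented fourth spans 6 semitones, so B# moves to pitch class 6. On the letter E that is E##.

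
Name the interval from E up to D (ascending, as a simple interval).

minor seventh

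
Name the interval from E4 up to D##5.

augmented seventh

Counting letters E–F–G–A–B–C–D gives a seventh.
E→D## = 12 semitones, 1 wider than the major seventh (11), so augmented.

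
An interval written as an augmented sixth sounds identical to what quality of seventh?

An augmented sixth spans 10 semitones.
A seventh spanning 10 semitones is minor (the major seventh is 11).

minor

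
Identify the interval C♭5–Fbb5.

diminished fourth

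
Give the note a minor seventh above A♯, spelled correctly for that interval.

G#

A seventh above A lands on the letter G.
A minor seventh spans 10 semitones, so A# moves to pitch class 8. On the letter G that is G#.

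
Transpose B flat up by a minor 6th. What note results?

B up a major sixth is G#, so the target letter is G.
From Bb, a minor sixth is 8 semitones up: Gb.

Gb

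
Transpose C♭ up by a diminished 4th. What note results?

Fbb

C up a perfect fourth is F, so the target letter is F.
From Cb, a diminished fourth is 4 semitones up: Fbb.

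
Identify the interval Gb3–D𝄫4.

diminished fifth

Counting letters G–A–B–C–D gives a fifth.
Gb→Dbb = 6 semitones, 1 narrower than the perfect fifth (7), so diminished.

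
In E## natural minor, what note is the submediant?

C##

Degree 6 takes the letter 5 steps above E, which is C.
In natural minor, degree 6 sits 8 semitones above the tonic. E## + 8 semitones is pitch class 2, spelled on C as C##.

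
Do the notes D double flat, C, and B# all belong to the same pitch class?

Yes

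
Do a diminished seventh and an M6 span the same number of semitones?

A diminished seventh spans 9 semitones; a major sixth spans 9.
They are enharmonically equivalent.

Yes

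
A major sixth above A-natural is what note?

A up a major sixth is F#, so the target letter is F.
From A, a major sixth is 9 semitones up: F#.

F#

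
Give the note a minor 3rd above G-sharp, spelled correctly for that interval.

G up a major third is B, so the target letter is B.
From G#, a minor third is 3 semitones up: B.

B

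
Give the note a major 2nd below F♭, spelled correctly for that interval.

Ebb

A second below F lands on the letter E.
A major second spans 2 semitones, so Fb moves to pitch class 2. On the letter E that is Ebb.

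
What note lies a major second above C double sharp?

A second above C lands on the letter D.
A major second spans 2 semitones, so C## moves to pitch class 4. On the letter D that is D##.

D##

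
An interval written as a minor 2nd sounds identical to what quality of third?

doubly diminished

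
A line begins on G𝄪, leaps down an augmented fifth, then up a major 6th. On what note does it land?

An augmented fifth down from G## is C# (letter C, 8 semitones down).
A major sixth up from C# is A# (letter A, 9 semitones up).

A#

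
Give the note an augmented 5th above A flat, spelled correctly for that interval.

A fifth above A lands on the letter E.
An augmented fifth spans 8 semitones, so Ab moves to pitch class 4. On the letter E that is E.

E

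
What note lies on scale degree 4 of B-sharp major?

E#

The B# major scale runs B# C## D## E# F## G## A##.
Degree 4 is E#.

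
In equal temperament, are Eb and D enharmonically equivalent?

Eb is pitch class 3; D is pitch class 2.
The pitch classes differ (3 vs. 2), so they are not enharmonic equivalents.

No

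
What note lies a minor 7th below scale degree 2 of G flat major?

Bb

Scale degree 2 of Gb major is Ab.
A minor seventh (10 semitones) below Ab lands on the letter B, giving Bb.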